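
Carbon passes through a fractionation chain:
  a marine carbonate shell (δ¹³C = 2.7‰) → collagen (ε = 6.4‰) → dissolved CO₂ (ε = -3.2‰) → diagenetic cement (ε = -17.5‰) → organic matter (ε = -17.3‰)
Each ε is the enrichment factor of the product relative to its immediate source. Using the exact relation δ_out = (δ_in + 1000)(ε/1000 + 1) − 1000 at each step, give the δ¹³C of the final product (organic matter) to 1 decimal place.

step 1: δ = (2.70 + 1000)·(6.4/1000 + 1) − 1000 = 9.12‰
step 2: δ = (9.12 + 1000)·(-3.2/1000 + 1) − 1000 = 5.89‰
step 3: δ = (5.89 + 1000)·(-17.5/1000 + 1) − 1000 = -11.71‰
step 4: δ = (-11.71 + 1000)·(-17.3/1000 + 1) − 1000 = -28.81‰

-28.8‰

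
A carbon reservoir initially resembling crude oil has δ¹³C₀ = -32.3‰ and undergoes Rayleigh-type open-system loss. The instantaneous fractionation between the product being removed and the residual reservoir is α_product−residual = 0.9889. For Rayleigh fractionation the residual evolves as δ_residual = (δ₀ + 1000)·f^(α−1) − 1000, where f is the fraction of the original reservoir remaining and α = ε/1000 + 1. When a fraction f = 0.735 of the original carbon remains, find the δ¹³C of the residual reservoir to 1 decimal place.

-29.0‰

Rayleigh residual: δ_res = (δ₀ + 1000)·f^(α−1) − 1000
α − 1 = -0.01110
f^(α−1) = 0.735^(-0.01110) = 1.003423
δ_res = (-32.3 + 1000) × 1.003423 − 1000 = 971.013 − 1000 = -28.99‰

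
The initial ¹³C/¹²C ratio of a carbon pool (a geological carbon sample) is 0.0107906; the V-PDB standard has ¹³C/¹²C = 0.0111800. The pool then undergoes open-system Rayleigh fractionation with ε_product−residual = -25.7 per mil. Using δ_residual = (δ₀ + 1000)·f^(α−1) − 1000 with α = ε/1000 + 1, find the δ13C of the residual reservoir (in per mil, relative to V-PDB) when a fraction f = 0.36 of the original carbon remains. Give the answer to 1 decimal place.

δ₀ = (0.0107906/0.0111800 − 1)×1000 = (0.965170 − 1)×1000 = -34.830 per mil
α − 1 = ε/1000 = -0.0257
f^(α−1) = 0.36^(-0.0257) = 1.026604
δ_res = (-34.830 + 1000) × 1.026604 − 1000 = 990.847 − 1000 = -9.15 per mil

-9.2 per mil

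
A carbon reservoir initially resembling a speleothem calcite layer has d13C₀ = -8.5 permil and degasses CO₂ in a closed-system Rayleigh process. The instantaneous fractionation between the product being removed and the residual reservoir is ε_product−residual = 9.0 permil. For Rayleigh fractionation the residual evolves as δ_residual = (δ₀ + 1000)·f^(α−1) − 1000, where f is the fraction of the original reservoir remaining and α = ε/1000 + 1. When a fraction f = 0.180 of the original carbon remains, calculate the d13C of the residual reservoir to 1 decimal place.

Rayleigh residual: δ_res = (δ₀ + 1000)·f^(α−1) − 1000
α = ε/1000 + 1 = 1.00900, so α − 1 = 0.00900
f^(α−1) = 0.180^(0.00900) = 0.984685
δ_res = (-8.5 + 1000) × 0.984685 − 1000 = 976.315 − 1000 = -23.68 permil

-23.7 permil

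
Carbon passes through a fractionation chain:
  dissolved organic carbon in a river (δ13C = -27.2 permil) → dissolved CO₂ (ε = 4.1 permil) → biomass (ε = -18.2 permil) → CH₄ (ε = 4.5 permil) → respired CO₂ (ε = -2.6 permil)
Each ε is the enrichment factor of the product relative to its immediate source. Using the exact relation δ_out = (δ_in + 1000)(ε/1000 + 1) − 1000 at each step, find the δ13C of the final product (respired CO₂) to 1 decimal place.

-39.2 permil

step 1: δ = (-27.20 + 1000)·(4.1/1000 + 1) − 1000 = -23.21 permil
step 2: δ = (-23.21 + 1000)·(-18.2/1000 + 1) − 1000 = -40.99 permil
step 3: δ = (-40.99 + 1000)·(4.5/1000 + 1) − 1000 = -36.67 permil
step 4: δ = (-36.67 + 1000)·(-2.6/1000 + 1) − 1000 = -39.18 permil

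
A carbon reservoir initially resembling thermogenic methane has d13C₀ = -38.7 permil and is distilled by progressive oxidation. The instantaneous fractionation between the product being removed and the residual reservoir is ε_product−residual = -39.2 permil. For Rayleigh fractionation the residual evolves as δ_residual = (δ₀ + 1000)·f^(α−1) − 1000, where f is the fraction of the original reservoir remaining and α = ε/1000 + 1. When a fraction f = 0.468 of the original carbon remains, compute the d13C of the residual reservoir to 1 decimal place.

-9.7 permil

Rayleigh residual: δ_res = (δ₀ + 1000)·f^(α−1) − 1000
α = ε/1000 + 1 = 0.96080, so α − 1 = -0.03920
f^(α−1) = 0.468^(-0.03920) = 1.030211
δ_res = (-38.7 + 1000) × 1.030211 − 1000 = 990.342 − 1000 = -9.66 permil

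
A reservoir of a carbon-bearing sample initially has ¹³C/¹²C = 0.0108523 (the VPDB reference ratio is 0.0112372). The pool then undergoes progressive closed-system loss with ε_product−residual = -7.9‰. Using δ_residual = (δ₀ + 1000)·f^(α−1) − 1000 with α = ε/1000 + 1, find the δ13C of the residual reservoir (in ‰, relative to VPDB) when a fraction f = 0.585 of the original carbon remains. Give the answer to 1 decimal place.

δ₀ = (0.0108523/0.0112372 − 1)×1000 = (0.965748 − 1)×1000 = -34.252‰
α − 1 = ε/1000 = -0.0079
f^(α−1) = 0.585^(-0.0079) = 1.004245
δ_res = (-34.252 + 1000) × 1.004245 − 1000 = 969.847 − 1000 = -30.15‰

-30.2‰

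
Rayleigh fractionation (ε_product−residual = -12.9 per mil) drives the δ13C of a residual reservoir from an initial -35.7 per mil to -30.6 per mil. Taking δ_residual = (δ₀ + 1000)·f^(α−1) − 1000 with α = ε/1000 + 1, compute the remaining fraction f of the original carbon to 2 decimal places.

0.66

α − 1 = ε/1000 = -0.0129
(δ_res + 1000)/(δ₀ + 1000) = (-30.6 + 1000)/(-35.7 + 1000) = 969.4/964.3 = 1.005289
f = 1.005289^(1/-0.0129) = exp(ln(1.005289)/-0.0129) = exp(0.00527/-0.0129)
f = exp(-0.4089) = 0.6644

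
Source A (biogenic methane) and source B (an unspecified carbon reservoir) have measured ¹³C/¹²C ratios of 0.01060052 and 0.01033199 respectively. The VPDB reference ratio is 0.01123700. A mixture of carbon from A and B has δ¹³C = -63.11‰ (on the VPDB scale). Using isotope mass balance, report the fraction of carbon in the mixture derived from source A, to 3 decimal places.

δ_A = (0.01060052/0.01123700 − 1)×1000 = (0.943359 − 1)×1000 = -56.641‰
δ_B = (0.01033199/0.01123700 − 1)×1000 = (0.919462 − 1)×1000 = -80.538‰
f_A = (δ_mix − δ_B)/(δ_A − δ_B) = (-63.11 − (-80.538))/(-56.641 − (-80.538))
f_A = 17.428 / 23.897 = 0.7293

0.729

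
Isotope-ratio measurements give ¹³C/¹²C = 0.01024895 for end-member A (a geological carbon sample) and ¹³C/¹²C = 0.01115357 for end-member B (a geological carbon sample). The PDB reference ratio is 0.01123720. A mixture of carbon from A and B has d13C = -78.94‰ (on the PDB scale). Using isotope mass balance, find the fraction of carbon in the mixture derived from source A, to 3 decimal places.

δ_A = (0.01024895/0.01123720 − 1)×1000 = (0.912055 − 1)×1000 = -87.945‰
δ_B = (0.01115357/0.01123720 − 1)×1000 = (0.992558 − 1)×1000 = -7.442‰
f_A = (δ_mix − δ_B)/(δ_A − δ_B) = (-78.94 − (-7.442))/(-87.945 − (-7.442))
f_A = -71.498 / -80.502 = 0.8881

0.888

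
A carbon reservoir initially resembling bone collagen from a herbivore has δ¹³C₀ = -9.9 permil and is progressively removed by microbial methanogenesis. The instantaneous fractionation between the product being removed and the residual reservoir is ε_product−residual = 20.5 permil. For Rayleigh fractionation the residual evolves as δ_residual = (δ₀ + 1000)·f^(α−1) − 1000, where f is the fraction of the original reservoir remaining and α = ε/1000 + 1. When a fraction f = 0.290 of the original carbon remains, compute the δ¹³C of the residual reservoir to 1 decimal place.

Rayleigh residual: δ_res = (δ₀ + 1000)·f^(α−1) − 1000
α = ε/1000 + 1 = 1.02050, so α − 1 = 0.02050
f^(α−1) = 0.290^(0.02050) = 0.974943
δ_res = (-9.9 + 1000) × 0.974943 − 1000 = 965.291 − 1000 = -34.71 permil

-34.7 permil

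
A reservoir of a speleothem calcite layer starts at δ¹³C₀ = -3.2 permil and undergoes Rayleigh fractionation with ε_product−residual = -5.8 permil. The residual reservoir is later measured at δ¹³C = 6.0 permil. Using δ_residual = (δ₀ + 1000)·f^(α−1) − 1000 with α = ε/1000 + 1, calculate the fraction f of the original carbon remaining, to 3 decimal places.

0.205

α − 1 = ε/1000 = -0.0058
(δ_res + 1000)/(δ₀ + 1000) = (6.0 + 1000)/(-3.2 + 1000) = 1006.0/996.8 = 1.009230
f = 1.009230^(1/-0.0058) = exp(ln(1.009230)/-0.0058) = exp(0.00919/-0.0058)
f = exp(-1.5840) = 0.2052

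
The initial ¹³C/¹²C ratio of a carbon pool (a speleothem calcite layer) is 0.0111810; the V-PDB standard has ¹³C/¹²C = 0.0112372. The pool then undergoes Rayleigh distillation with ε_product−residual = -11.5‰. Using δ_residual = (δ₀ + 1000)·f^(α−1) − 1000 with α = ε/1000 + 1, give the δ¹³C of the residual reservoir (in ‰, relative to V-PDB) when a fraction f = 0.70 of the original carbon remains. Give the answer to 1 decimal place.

-0.9‰

δ₀ = (0.0111810/0.0112372 − 1)×1000 = (0.994999 − 1)×1000 = -5.001‰
α − 1 = ε/1000 = -0.0115
f^(α−1) = 0.70^(-0.0115) = 1.004110
δ_res = (-5.001 + 1000) × 1.004110 − 1000 = 999.088 − 1000 = -0.91‰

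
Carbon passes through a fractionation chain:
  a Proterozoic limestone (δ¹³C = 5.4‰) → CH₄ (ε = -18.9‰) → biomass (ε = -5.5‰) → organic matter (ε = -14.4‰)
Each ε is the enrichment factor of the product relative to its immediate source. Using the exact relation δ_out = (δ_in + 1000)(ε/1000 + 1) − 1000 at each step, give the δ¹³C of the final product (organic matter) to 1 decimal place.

-33.2‰

step 1: δ = (5.40 + 1000)·(-18.9/1000 + 1) − 1000 = -13.60‰
step 2: δ = (-13.60 + 1000)·(-5.5/1000 + 1) − 1000 = -19.03‰
step 3: δ = (-19.03 + 1000)·(-14.4/1000 + 1) − 1000 = -33.15‰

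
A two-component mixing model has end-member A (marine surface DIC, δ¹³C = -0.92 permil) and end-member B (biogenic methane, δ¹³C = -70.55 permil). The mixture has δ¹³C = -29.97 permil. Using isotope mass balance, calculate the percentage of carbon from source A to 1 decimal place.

58.3%

δ_mix = f_A·δ_A + (1 − f_A)·δ_B  ⇒  f_A = (δ_mix − δ_B)/(δ_A − δ_B)
f_A = (-29.97 − (-70.55)) / (-0.92 − (-70.55))
f_A = 40.58 / 69.63 = 0.5828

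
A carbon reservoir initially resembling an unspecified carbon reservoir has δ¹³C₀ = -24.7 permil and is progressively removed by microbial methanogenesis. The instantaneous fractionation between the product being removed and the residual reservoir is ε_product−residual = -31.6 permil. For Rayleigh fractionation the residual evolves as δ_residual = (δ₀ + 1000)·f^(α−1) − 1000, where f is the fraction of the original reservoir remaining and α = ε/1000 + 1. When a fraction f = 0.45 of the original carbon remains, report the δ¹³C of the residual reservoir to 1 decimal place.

0.2 permil

Rayleigh residual: δ_res = (δ₀ + 1000)·f^(α−1) − 1000
α = ε/1000 + 1 = 0.96840, so α − 1 = -0.03160
f^(α−1) = 0.45^(-0.03160) = 1.025554
δ_res = (-24.7 + 1000) × 1.025554 − 1000 = 1000.223 − 1000 = 0.22 permil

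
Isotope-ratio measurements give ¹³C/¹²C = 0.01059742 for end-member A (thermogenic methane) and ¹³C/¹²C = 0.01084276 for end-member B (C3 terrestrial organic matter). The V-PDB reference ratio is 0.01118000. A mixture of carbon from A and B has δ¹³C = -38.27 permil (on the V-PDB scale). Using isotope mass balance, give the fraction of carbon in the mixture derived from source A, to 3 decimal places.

δ_A = (0.01059742/0.01118000 − 1)×1000 = (0.947891 − 1)×1000 = -52.109 permil
δ_B = (0.01084276/0.01118000 − 1)×1000 = (0.969835 − 1)×1000 = -30.165 permil
f_A = (δ_mix − δ_B)/(δ_A − δ_B) = (-38.27 − (-30.165))/(-52.109 − (-30.165))
f_A = -8.105 / -21.945 = 0.3694

0.369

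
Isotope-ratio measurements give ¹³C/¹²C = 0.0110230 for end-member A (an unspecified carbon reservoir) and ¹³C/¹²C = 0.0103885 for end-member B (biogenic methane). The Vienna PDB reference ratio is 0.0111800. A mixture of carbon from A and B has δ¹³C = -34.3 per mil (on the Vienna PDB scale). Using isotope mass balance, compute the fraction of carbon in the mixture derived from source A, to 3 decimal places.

δ_A = (0.0110230/0.0111800 − 1)×1000 = (0.985957 − 1)×1000 = -14.043 per mil
δ_B = (0.0103885/0.0111800 − 1)×1000 = (0.929204 − 1)×1000 = -70.796 per mil
f_A = (δ_mix − δ_B)/(δ_A − δ_B) = (-34.3 − (-70.796))/(-14.043 − (-70.796))
f_A = 36.496 / 56.753 = 0.6431

0.643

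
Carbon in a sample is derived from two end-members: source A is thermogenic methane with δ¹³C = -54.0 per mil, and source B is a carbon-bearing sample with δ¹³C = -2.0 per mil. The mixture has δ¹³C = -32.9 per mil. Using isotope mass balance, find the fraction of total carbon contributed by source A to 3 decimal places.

δ_mix = f_A·δ_A + (1 − f_A)·δ_B  ⇒  f_A = (δ_mix − δ_B)/(δ_A − δ_B)
f_A = (-32.9 − (-2.0)) / (-54.0 − (-2.0))
f_A = -30.9 / -52.0 = 0.5942

0.594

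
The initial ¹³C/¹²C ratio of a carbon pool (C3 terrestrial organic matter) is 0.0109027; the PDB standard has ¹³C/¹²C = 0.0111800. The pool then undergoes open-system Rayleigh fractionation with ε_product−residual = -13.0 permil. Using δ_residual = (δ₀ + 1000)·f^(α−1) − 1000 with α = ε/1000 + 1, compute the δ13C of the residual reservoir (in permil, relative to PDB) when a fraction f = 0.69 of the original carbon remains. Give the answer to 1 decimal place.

-20.1 permil

δ₀ = (0.0109027/0.0111800 − 1)×1000 = (0.975197 − 1)×1000 = -24.803 permil
α − 1 = ε/1000 = -0.0130
f^(α−1) = 0.69^(-0.0130) = 1.004835
δ_res = (-24.803 + 1000) × 1.004835 − 1000 = 979.912 − 1000 = -20.09 permil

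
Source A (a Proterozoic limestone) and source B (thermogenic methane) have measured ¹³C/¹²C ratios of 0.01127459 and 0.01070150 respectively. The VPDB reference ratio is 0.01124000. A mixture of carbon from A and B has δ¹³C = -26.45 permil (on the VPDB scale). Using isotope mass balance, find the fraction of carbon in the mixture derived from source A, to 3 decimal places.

0.421

δ_A = (0.01127459/0.01124000 − 1)×1000 = (1.003077 − 1)×1000 = 3.077 permil
δ_B = (0.01070150/0.01124000 − 1)×1000 = (0.952091 − 1)×1000 = -47.909 permil
f_A = (δ_mix − δ_B)/(δ_A − δ_B) = (-26.45 − (-47.909))/(3.077 − (-47.909))
f_A = 21.459 / 50.987 = 0.4209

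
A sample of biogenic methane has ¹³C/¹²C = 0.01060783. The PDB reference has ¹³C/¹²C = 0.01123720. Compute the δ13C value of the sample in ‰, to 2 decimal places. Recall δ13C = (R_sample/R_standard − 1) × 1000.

δ13C = (R_sample / R_standard − 1) × 1000
R_sample / R_standard = 0.01060783 / 0.01123720 = 0.943992
δ13C = (0.943992 − 1) × 1000 = -56.008‰

-56.01‰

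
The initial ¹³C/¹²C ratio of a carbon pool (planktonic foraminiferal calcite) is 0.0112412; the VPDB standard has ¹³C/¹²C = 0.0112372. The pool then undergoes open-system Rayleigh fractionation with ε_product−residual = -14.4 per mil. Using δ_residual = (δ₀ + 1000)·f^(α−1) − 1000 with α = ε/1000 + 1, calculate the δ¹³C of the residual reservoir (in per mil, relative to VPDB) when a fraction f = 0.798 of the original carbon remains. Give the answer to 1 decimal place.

δ₀ = (0.0112412/0.0112372 − 1)×1000 = (1.000356 − 1)×1000 = 0.356 per mil
α − 1 = ε/1000 = -0.0144
f^(α−1) = 0.798^(-0.0144) = 1.003255
δ_res = (0.356 + 1000) × 1.003255 − 1000 = 1003.612 − 1000 = 3.61 per mil

3.6 per mil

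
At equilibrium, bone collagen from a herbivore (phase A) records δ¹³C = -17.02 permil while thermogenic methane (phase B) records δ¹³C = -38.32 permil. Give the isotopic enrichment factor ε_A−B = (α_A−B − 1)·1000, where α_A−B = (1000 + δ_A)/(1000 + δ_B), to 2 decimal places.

α_A−B = (1000 + -17.02) / (1000 + -38.32) = 982.98 / 961.68 = 1.022149
ε_A−B = (1.022149 − 1) × 1000 = 22.149 permil
(The approximation ε ≈ δ_A − δ_B would give 21.30 permil.)

22.15 permil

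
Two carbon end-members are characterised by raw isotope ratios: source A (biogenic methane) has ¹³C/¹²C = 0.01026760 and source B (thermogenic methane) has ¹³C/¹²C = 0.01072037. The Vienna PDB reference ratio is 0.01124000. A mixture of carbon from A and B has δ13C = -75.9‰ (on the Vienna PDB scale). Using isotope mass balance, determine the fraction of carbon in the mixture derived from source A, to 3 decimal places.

0.737

δ_A = (0.01026760/0.01124000 − 1)×1000 = (0.913488 − 1)×1000 = -86.512‰
δ_B = (0.01072037/0.01124000 − 1)×1000 = (0.953770 − 1)×1000 = -46.230‰
f_A = (δ_mix − δ_B)/(δ_A − δ_B) = (-75.9 − (-46.230))/(-86.512 − (-46.230))
f_A = -29.670 / -40.282 = 0.7365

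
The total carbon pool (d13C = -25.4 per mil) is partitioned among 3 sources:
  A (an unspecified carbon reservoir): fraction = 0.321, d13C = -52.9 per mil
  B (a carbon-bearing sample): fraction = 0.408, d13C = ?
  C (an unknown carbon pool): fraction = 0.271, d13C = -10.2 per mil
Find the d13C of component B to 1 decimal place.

Isotope mass balance: δ_bulk = Σ fᵢ·δᵢ.
-25.4 = 0.321×(-52.9) + 0.408×δ_B + 0.271×(-10.2)
0.408·δ_B = -25.4 − (-19.745) = -5.655
δ_B = -5.655 / 0.408 = -13.86 per mil

-13.9 per mil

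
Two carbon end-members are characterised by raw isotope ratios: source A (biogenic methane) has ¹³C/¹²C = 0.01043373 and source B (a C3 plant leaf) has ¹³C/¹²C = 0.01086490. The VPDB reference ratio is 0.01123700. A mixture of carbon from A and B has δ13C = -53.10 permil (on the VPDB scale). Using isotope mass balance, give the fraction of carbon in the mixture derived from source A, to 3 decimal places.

δ_A = (0.01043373/0.01123700 − 1)×1000 = (0.928516 − 1)×1000 = -71.484 permil
δ_B = (0.01086490/0.01123700 − 1)×1000 = (0.966886 − 1)×1000 = -33.114 permil
f_A = (δ_mix − δ_B)/(δ_A − δ_B) = (-53.10 − (-33.114))/(-71.484 − (-33.114))
f_A = -19.986 / -38.371 = 0.5209

0.521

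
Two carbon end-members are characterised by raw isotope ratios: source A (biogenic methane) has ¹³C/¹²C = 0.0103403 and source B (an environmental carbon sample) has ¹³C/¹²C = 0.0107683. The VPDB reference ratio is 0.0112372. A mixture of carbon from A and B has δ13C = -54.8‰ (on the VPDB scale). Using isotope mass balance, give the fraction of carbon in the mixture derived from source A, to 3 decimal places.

0.343

δ_A = (0.0103403/0.0112372 − 1)×1000 = (0.920185 − 1)×1000 = -79.815‰
δ_B = (0.0107683/0.0112372 − 1)×1000 = (0.958273 − 1)×1000 = -41.727‰
f_A = (δ_mix − δ_B)/(δ_A − δ_B) = (-54.8 − (-41.727))/(-79.815 − (-41.727))
f_A = -13.073 / -38.088 = 0.3432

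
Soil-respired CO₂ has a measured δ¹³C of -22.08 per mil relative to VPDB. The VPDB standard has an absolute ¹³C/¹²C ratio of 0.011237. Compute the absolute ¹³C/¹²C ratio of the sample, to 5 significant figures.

R_sample = R_standard × (δ¹³C/1000 + 1)
R_sample = 0.011237 × (-22.08/1000 + 1) = 0.011237 × 0.977920
R_sample = 0.0109889

0.010989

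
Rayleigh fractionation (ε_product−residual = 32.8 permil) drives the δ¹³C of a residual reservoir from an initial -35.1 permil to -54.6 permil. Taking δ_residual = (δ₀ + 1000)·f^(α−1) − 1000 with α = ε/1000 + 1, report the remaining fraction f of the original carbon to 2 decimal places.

α − 1 = ε/1000 = 0.0328
(δ_res + 1000)/(δ₀ + 1000) = (-54.6 + 1000)/(-35.1 + 1000) = 945.4/964.9 = 0.979791
f = 0.979791^(1/0.0328) = exp(ln(0.979791)/0.0328) = exp(-0.02042/0.0328)
f = exp(-0.6224) = 0.5366

0.54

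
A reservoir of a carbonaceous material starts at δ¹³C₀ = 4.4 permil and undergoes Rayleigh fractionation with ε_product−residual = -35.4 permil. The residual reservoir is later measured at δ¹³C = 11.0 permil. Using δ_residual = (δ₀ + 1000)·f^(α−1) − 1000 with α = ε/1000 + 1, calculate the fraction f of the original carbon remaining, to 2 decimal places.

α − 1 = ε/1000 = -0.0354
(δ_res + 1000)/(δ₀ + 1000) = (11.0 + 1000)/(4.4 + 1000) = 1011.0/1004.4 = 1.006571
f = 1.006571^(1/-0.0354) = exp(ln(1.006571)/-0.0354) = exp(0.00655/-0.0354)
f = exp(-0.1850) = 0.8311

0.83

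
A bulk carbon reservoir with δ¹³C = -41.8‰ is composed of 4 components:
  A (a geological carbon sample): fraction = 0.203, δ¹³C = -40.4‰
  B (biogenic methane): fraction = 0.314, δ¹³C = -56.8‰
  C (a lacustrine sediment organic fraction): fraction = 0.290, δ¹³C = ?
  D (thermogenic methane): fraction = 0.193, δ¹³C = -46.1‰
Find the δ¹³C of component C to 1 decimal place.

Isotope mass balance: δ_bulk = Σ fᵢ·δᵢ.
-41.8 = 0.203×(-40.4) + 0.314×(-56.8) + 0.290×δ_C + 0.193×(-46.1)
0.290·δ_C = -41.8 − (-34.934) = -6.866
δ_C = -6.866 / 0.290 = -23.68‰

-23.7‰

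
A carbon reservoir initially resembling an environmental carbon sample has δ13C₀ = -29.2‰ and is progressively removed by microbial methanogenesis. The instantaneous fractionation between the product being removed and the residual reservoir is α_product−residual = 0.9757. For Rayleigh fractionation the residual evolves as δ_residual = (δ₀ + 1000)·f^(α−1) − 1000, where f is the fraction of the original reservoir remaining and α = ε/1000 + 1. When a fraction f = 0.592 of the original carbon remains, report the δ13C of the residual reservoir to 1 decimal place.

Rayleigh residual: δ_res = (δ₀ + 1000)·f^(α−1) − 1000
α − 1 = -0.02430
f^(α−1) = 0.592^(-0.02430) = 1.012821
δ_res = (-29.2 + 1000) × 1.012821 − 1000 = 983.246 − 1000 = -16.75‰

-16.8‰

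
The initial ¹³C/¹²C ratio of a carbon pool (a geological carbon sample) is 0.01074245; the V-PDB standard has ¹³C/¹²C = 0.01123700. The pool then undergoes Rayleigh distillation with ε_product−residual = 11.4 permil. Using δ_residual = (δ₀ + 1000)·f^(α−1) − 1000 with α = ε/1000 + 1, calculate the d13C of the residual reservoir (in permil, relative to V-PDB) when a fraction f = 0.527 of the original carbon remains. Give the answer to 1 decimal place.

δ₀ = (0.01074245/0.01123700 − 1)×1000 = (0.955989 − 1)×1000 = -44.011 permil
α − 1 = ε/1000 = 0.0114
f^(α−1) = 0.527^(0.0114) = 0.992724
δ_res = (-44.011 + 1000) × 0.992724 − 1000 = 949.034 − 1000 = -50.97 permil

-51.0 permil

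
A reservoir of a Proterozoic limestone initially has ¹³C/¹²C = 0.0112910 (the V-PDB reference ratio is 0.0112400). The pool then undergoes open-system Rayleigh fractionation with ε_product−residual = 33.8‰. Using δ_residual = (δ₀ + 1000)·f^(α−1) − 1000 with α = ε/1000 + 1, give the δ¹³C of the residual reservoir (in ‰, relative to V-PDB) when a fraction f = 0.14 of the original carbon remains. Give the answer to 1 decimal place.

-60.0‰

δ₀ = (0.0112910/0.0112400 − 1)×1000 = (1.004537 − 1)×1000 = 4.537‰
α − 1 = ε/1000 = 0.0338
f^(α−1) = 0.14^(0.0338) = 0.935705
δ_res = (4.537 + 1000) × 0.935705 − 1000 = 939.951 − 1000 = -60.05‰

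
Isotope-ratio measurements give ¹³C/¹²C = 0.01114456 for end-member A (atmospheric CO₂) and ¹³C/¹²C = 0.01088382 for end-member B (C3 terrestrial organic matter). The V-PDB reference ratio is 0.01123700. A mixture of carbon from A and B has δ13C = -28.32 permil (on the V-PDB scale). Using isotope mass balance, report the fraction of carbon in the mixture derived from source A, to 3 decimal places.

0.134

δ_A = (0.01114456/0.01123700 − 1)×1000 = (0.991774 − 1)×1000 = -8.226 permil
δ_B = (0.01088382/0.01123700 − 1)×1000 = (0.968570 − 1)×1000 = -31.430 permil
f_A = (δ_mix − δ_B)/(δ_A − δ_B) = (-28.32 − (-31.430))/(-8.226 − (-31.430))
f_A = 3.110 / 23.204 = 0.1340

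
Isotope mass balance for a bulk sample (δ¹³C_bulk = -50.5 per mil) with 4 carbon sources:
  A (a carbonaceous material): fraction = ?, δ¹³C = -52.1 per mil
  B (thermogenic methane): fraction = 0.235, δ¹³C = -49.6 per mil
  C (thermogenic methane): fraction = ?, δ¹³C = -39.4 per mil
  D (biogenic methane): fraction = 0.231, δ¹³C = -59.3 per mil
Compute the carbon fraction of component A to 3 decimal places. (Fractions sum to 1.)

Let f_A and f_C be the unknown fractions; fractions sum to 1 so f_A + f_C = 0.534.
Mass balance: Σ fᵢ·δᵢ = δ_bulk ⇒ f_A·(-52.1) + f_C·(-39.4) = -50.5 − (-25.354) = -25.146
Substitute f_C = 0.534 − f_A:
f_A·(-52.1 − -39.4) = -25.146 − 0.534×(-39.4) = -4.106
f_A = -4.106 / -12.7 = 0.3233

0.323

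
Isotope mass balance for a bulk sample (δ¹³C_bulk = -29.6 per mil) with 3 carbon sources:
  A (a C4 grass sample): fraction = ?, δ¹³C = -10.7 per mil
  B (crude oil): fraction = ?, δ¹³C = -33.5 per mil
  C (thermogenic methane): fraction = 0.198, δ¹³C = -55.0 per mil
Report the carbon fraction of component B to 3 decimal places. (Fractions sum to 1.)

Let f_B and f_A be the unknown fractions; fractions sum to 1 so f_B + f_A = 0.802.
Mass balance: Σ fᵢ·δᵢ = δ_bulk ⇒ f_B·(-33.5) + f_A·(-10.7) = -29.6 − (-10.890) = -18.710
Substitute f_A = 0.802 − f_B:
f_B·(-33.5 − -10.7) = -18.710 − 0.802×(-10.7) = -10.129
f_B = -10.129 / -22.8 = 0.4442

0.444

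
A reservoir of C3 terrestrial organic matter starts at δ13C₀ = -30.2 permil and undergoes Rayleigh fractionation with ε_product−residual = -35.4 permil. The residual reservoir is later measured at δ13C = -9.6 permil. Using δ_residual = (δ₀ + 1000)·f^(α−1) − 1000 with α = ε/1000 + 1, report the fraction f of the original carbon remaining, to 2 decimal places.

α − 1 = ε/1000 = -0.0354
(δ_res + 1000)/(δ₀ + 1000) = (-9.6 + 1000)/(-30.2 + 1000) = 990.4/969.8 = 1.021241
f = 1.021241^(1/-0.0354) = exp(ln(1.021241)/-0.0354) = exp(0.02102/-0.0354)
f = exp(-0.5938) = 0.5522

0.55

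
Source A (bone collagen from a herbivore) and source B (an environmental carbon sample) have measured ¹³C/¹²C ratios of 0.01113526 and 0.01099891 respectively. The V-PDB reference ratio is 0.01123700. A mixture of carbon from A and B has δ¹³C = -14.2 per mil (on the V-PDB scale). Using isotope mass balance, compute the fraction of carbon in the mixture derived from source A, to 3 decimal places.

0.576

δ_A = (0.01113526/0.01123700 − 1)×1000 = (0.990946 − 1)×1000 = -9.054 per mil
δ_B = (0.01099891/0.01123700 − 1)×1000 = (0.978812 − 1)×1000 = -21.188 per mil
f_A = (δ_mix − δ_B)/(δ_A − δ_B) = (-14.2 − (-21.188))/(-9.054 − (-21.188))
f_A = 6.988 / 12.134 = 0.5759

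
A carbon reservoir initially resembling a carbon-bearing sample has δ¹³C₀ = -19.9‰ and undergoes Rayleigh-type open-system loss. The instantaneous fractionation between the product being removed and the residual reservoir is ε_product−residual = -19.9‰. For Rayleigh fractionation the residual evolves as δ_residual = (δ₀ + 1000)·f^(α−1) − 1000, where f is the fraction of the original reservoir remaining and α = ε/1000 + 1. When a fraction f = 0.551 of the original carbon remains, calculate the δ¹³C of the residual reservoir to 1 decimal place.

Rayleigh residual: δ_res = (δ₀ + 1000)·f^(α−1) − 1000
α = ε/1000 + 1 = 0.98010, so α − 1 = -0.01990
f^(α−1) = 0.551^(-0.01990) = 1.011931
δ_res = (-19.9 + 1000) × 1.011931 − 1000 = 991.794 − 1000 = -8.21‰

-8.2‰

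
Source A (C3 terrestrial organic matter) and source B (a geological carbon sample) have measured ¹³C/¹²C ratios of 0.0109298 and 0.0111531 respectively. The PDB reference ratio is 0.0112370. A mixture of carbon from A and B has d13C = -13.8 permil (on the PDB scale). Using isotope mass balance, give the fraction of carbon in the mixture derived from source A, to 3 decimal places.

0.319

δ_A = (0.0109298/0.0112370 − 1)×1000 = (0.972662 − 1)×1000 = -27.338 permil
δ_B = (0.0111531/0.0112370 − 1)×1000 = (0.992534 − 1)×1000 = -7.466 permil
f_A = (δ_mix − δ_B)/(δ_A − δ_B) = (-13.8 − (-7.466))/(-27.338 − (-7.466))
f_A = -6.334 / -19.872 = 0.3187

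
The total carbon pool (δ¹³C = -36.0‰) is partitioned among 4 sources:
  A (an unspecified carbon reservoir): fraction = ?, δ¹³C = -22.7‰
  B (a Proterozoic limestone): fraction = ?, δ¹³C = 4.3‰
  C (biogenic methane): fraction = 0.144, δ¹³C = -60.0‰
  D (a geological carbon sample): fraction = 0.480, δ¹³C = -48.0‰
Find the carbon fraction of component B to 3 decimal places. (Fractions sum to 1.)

0.156

Let f_B and f_A be the unknown fractions; fractions sum to 1 so f_B + f_A = 0.376.
Mass balance: Σ fᵢ·δᵢ = δ_bulk ⇒ f_B·(4.3) + f_A·(-22.7) = -36.0 − (-31.680) = -4.320
Substitute f_A = 0.376 − f_B:
f_B·(4.3 − -22.7) = -4.320 − 0.376×(-22.7) = 4.215
f_B = 4.215 / 27.0 = 0.1561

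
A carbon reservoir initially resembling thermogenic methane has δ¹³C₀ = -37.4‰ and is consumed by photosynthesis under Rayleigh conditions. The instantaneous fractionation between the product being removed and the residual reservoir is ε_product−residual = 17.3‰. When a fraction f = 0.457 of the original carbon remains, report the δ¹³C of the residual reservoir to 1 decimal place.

Rayleigh residual: δ_res = (δ₀ + 1000)·f^(α−1) − 1000
α = ε/1000 + 1 = 1.01730, so α − 1 = 0.01730
f^(α−1) = 0.457^(0.01730) = 0.986544
δ_res = (-37.4 + 1000) × 0.986544 − 1000 = 949.647 − 1000 = -50.35‰

-50.4‰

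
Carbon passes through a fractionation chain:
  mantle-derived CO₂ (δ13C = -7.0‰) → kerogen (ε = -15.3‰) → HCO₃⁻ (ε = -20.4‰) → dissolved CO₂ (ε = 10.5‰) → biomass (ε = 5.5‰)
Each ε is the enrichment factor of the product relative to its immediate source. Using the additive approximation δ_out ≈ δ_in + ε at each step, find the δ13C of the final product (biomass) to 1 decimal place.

step 1: δ ≈ -7.0 + (-15.3) = -22.3‰
step 2: δ ≈ -22.3 + (-20.4) = -42.7‰
step 3: δ ≈ -42.7 + (10.5) = -32.2‰
step 4: δ ≈ -32.2 + (5.5) = -26.7‰

-26.7‰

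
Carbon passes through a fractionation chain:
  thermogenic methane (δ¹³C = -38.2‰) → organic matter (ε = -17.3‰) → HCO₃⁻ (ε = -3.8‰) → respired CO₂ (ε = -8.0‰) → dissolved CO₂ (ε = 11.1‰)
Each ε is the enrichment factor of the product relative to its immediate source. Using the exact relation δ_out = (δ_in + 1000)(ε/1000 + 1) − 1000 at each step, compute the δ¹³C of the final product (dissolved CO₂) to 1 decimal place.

-55.6‰

step 1: δ = (-38.20 + 1000)·(-17.3/1000 + 1) − 1000 = -54.84‰
step 2: δ = (-54.84 + 1000)·(-3.8/1000 + 1) − 1000 = -58.43‰
step 3: δ = (-58.43 + 1000)·(-8.0/1000 + 1) − 1000 = -65.96‰
step 4: δ = (-65.96 + 1000)·(11.1/1000 + 1) − 1000 = -55.60‰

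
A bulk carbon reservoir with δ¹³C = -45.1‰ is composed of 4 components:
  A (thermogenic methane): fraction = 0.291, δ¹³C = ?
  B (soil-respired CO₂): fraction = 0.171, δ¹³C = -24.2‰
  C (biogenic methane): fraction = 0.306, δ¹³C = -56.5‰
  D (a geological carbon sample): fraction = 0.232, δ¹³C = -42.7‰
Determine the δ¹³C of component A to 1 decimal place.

Isotope mass balance: δ_bulk = Σ fᵢ·δᵢ.
-45.1 = 0.291×δ_A + 0.171×(-24.2) + 0.306×(-56.5) + 0.232×(-42.7)
0.291·δ_A = -45.1 − (-31.334) = -13.766
δ_A = -13.766 / 0.291 = -47.31‰

-47.3‰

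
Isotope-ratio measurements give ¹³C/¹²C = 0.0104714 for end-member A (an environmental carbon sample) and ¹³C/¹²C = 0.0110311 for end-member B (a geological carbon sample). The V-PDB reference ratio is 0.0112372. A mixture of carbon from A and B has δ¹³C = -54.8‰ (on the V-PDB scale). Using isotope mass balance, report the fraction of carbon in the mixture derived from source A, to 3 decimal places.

0.732

δ_A = (0.0104714/0.0112372 − 1)×1000 = (0.931851 − 1)×1000 = -68.149‰
δ_B = (0.0110311/0.0112372 − 1)×1000 = (0.981659 − 1)×1000 = -18.341‰
f_A = (δ_mix − δ_B)/(δ_A − δ_B) = (-54.8 − (-18.341))/(-68.149 − (-18.341))
f_A = -36.459 / -49.808 = 0.7320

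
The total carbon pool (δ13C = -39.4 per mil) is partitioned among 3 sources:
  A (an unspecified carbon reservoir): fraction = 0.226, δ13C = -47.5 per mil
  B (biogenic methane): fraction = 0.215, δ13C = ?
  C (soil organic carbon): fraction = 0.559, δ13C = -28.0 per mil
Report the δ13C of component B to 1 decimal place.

-60.5 per mil

Isotope mass balance: δ_bulk = Σ fᵢ·δᵢ.
-39.4 = 0.226×(-47.5) + 0.215×δ_B + 0.559×(-28.0)
0.215·δ_B = -39.4 − (-26.387) = -13.013
δ_B = -13.013 / 0.215 = -60.53 per mil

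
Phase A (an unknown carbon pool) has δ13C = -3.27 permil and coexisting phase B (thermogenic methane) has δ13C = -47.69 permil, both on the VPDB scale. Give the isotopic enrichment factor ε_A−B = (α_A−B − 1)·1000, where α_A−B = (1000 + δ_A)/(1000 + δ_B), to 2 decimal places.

46.64 permil

α_A−B = (1000 + -3.27) / (1000 + -47.69) = 996.73 / 952.31 = 1.046644
ε_A−B = (1.046644 − 1) × 1000 = 46.644 permil
(The approximation ε ≈ δ_A − δ_B would give 44.42 permil.)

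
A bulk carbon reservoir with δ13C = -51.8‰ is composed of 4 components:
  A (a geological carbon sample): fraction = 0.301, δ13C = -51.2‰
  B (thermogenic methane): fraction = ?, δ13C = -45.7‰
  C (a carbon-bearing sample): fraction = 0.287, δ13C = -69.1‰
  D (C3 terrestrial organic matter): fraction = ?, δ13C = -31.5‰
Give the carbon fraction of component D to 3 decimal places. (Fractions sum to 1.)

Let f_D and f_B be the unknown fractions; fractions sum to 1 so f_D + f_B = 0.412.
Mass balance: Σ fᵢ·δᵢ = δ_bulk ⇒ f_D·(-31.5) + f_B·(-45.7) = -51.8 − (-35.243) = -16.557
Substitute f_B = 0.412 − f_D:
f_D·(-31.5 − -45.7) = -16.557 − 0.412×(-45.7) = 2.271
f_D = 2.271 / 14.2 = 0.1600

0.160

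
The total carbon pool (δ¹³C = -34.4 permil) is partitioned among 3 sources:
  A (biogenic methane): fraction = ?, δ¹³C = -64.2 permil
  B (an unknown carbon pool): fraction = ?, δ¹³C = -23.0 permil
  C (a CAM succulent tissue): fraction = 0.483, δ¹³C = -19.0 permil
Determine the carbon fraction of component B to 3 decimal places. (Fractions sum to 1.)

Let f_B and f_A be the unknown fractions; fractions sum to 1 so f_B + f_A = 0.517.
Mass balance: Σ fᵢ·δᵢ = δ_bulk ⇒ f_B·(-23.0) + f_A·(-64.2) = -34.4 − (-9.177) = -25.223
Substitute f_A = 0.517 − f_B:
f_B·(-23.0 − -64.2) = -25.223 − 0.517×(-64.2) = 7.968
f_B = 7.968 / 41.2 = 0.1934

0.193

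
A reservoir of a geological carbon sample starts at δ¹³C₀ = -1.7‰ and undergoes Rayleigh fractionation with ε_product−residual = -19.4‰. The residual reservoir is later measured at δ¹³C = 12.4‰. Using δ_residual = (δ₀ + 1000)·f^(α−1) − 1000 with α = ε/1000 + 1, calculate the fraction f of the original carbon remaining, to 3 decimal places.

α − 1 = ε/1000 = -0.0194
(δ_res + 1000)/(δ₀ + 1000) = (12.4 + 1000)/(-1.7 + 1000) = 1012.4/998.3 = 1.014124
f = 1.014124^(1/-0.0194) = exp(ln(1.014124)/-0.0194) = exp(0.01403/-0.0194)
f = exp(-0.7229) = 0.4853

0.485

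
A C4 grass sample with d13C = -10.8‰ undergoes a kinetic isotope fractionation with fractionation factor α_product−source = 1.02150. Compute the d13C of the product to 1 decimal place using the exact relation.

δ_product = (δ_source + 1000)·α − 1000
δ_product = (-10.8 + 1000) × 1.02150 − 1000
δ_product = 1010.468 − 1000 = 10.47‰

10.5‰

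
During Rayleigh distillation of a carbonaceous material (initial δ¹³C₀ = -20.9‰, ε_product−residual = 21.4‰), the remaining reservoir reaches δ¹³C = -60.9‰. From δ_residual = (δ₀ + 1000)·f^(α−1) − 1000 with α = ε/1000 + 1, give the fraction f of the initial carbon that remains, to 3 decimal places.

0.142

α − 1 = ε/1000 = 0.0214
(δ_res + 1000)/(δ₀ + 1000) = (-60.9 + 1000)/(-20.9 + 1000) = 939.1/979.1 = 0.959146
f = 0.959146^(1/0.0214) = exp(ln(0.959146)/0.0214) = exp(-0.04171/0.0214)
f = exp(-1.9492) = 0.1424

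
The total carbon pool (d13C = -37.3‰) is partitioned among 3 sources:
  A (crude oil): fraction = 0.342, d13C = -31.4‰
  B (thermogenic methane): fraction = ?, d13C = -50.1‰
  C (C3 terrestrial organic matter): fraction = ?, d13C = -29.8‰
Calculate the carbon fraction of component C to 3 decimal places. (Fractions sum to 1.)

0.315

Let f_C and f_B be the unknown fractions; fractions sum to 1 so f_C + f_B = 0.658.
Mass balance: Σ fᵢ·δᵢ = δ_bulk ⇒ f_C·(-29.8) + f_B·(-50.1) = -37.3 − (-10.739) = -26.561
Substitute f_B = 0.658 − f_C:
f_C·(-29.8 − -50.1) = -26.561 − 0.658×(-50.1) = 6.405
f_C = 6.405 / 20.3 = 0.3155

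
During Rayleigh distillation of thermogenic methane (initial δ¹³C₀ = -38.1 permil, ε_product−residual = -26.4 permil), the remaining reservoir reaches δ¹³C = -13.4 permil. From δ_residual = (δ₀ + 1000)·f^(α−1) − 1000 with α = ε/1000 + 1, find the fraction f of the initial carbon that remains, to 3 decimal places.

α − 1 = ε/1000 = -0.0264
(δ_res + 1000)/(δ₀ + 1000) = (-13.4 + 1000)/(-38.1 + 1000) = 986.6/961.9 = 1.025678
f = 1.025678^(1/-0.0264) = exp(ln(1.025678)/-0.0264) = exp(0.02535/-0.0264)
f = exp(-0.9604) = 0.3827

0.383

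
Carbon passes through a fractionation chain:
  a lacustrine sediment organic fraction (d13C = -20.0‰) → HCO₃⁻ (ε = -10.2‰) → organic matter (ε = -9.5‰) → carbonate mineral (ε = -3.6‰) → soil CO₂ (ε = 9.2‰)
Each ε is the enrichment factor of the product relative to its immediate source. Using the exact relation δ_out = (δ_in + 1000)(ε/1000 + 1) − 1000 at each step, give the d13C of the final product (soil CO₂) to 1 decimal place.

-33.9‰

step 1: δ = (-20.00 + 1000)·(-10.2/1000 + 1) − 1000 = -30.00‰
step 2: δ = (-30.00 + 1000)·(-9.5/1000 + 1) − 1000 = -39.21‰
step 3: δ = (-39.21 + 1000)·(-3.6/1000 + 1) − 1000 = -42.67‰
step 4: δ = (-42.67 + 1000)·(9.2/1000 + 1) − 1000 = -33.86‰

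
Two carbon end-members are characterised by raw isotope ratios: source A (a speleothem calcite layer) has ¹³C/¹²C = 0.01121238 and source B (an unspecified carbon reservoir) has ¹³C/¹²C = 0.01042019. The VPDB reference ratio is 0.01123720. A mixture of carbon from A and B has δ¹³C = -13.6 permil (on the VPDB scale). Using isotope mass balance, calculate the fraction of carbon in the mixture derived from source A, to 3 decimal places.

0.838

δ_A = (0.01121238/0.01123720 − 1)×1000 = (0.997791 − 1)×1000 = -2.209 permil
δ_B = (0.01042019/0.01123720 − 1)×1000 = (0.927294 − 1)×1000 = -72.706 permil
f_A = (δ_mix − δ_B)/(δ_A − δ_B) = (-13.6 − (-72.706))/(-2.209 − (-72.706))
f_A = 59.106 / 70.497 = 0.8384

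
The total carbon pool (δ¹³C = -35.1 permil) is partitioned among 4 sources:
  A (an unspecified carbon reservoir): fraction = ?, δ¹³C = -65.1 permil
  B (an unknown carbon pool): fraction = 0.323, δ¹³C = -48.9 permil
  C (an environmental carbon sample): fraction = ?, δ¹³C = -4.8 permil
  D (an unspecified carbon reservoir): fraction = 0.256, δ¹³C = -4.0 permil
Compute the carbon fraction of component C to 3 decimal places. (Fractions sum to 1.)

0.151

Let f_C and f_A be the unknown fractions; fractions sum to 1 so f_C + f_A = 0.421.
Mass balance: Σ fᵢ·δᵢ = δ_bulk ⇒ f_C·(-4.8) + f_A·(-65.1) = -35.1 − (-16.819) = -18.281
Substitute f_A = 0.421 − f_C:
f_C·(-4.8 − -65.1) = -18.281 − 0.421×(-65.1) = 9.126
f_C = 9.126 / 60.3 = 0.1513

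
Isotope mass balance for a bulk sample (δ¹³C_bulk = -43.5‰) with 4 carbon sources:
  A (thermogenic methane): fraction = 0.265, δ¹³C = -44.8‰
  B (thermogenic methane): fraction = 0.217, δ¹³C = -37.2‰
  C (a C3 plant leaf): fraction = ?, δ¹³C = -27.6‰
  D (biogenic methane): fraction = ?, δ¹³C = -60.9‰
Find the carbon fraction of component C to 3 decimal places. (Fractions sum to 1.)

0.240

Let f_C and f_D be the unknown fractions; fractions sum to 1 so f_C + f_D = 0.518.
Mass balance: Σ fᵢ·δᵢ = δ_bulk ⇒ f_C·(-27.6) + f_D·(-60.9) = -43.5 − (-19.944) = -23.556
Substitute f_D = 0.518 − f_C:
f_C·(-27.6 − -60.9) = -23.556 − 0.518×(-60.9) = 7.991
f_C = 7.991 / 33.3 = 0.2400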